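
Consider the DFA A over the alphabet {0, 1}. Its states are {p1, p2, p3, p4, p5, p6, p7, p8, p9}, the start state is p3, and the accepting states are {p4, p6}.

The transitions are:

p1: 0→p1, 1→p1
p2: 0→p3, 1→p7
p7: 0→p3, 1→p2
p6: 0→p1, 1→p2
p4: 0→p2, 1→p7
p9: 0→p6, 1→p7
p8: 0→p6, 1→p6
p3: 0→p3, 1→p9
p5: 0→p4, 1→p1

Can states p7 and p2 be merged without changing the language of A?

Yes

States {p4,p5,p8} cannot be reached from the start state, so discard them.
Initial partition by acceptance: {p6} | {p1,p2,p3,p7,p9}.
Split {p1,p2,p3,p7,p9} by δ(·,0) → {p1,p2,p3,p7} and {p9}.
On input 1, block {p1,p2,p3,p7} splits into {p1,p2,p7} and {p3}.
Split {p1,p2,p7} by δ(·,0) → {p2,p7} and {p1}.
Stable partition: {p6} | {p2,p7} | {p9} | {p3} | {p1} — 5 equivalence classes.
p7 and p2 lie in the same block of the stable partition, so they are equivalent — no string distinguishes them.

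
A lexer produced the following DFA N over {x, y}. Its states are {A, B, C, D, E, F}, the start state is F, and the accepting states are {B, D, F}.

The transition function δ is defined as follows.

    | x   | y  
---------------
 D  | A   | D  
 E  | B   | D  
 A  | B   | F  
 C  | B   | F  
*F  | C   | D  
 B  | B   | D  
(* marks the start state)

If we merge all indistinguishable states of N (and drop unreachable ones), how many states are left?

3

States {E} cannot be reached from the start state, so discard them.
Start with accepting vs non-accepting: {B,D,F} | {A,C}.
Split {B,D,F} by δ(·,x) → {D,F} and {B}.
The partition is now stable with 3 blocks: {D,F} | {A,C} | {B}.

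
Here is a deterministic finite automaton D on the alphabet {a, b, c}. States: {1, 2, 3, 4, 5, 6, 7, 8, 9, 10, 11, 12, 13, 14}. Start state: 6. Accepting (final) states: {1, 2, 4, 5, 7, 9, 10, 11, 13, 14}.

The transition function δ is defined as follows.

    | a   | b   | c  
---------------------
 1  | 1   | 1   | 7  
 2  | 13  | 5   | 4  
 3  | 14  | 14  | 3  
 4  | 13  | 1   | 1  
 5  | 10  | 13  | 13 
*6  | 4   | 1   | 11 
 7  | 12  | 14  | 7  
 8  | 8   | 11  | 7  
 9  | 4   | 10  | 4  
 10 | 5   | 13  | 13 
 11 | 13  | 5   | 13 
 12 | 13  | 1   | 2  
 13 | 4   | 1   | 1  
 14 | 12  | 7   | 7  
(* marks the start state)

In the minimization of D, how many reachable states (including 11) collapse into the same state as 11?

2

First remove the unreachable states {3,8,9}; 11 states remain.
P0 = {1,2,4,5,7,10,11,13,14} | {6,12}.
Refine {1,2,4,5,7,10,11,13,14} on symbol a: members go to different blocks, giving {1,2,4,5,10,11,13} and {7,14}.
Split {1,2,4,5,10,11,13} by δ(·,c) → {2,4,5,10,11,13} and {1}.
Split {2,4,5,10,11,13} by δ(·,b) → {2,5,10,11} and {4,13}.
Refine {2,5,10,11} on symbol a: members go to different blocks, giving {2,11} and {5,10}.
No further refinement is possible. Final partition (6 blocks): {2,11} | {6,12} | {7,14} | {1} | {4,13} | {5,10}.
State 11 belongs to the block {2,11}, which has 2 states.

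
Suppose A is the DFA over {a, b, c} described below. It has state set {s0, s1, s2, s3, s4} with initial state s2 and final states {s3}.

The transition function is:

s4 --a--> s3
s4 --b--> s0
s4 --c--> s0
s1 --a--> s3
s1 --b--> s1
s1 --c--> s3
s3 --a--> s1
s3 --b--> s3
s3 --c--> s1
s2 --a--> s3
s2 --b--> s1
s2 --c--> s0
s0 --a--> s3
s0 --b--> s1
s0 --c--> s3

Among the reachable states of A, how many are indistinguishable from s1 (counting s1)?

Reachable states from the start: {s0,s1,s2,s3}. Unreachable: {s4} — drop them.
Initial partition by acceptance: {s3} | {s0,s1,s2}.
On input c, block {s0,s1,s2} splits into {s0,s1} and {s2}.
Stable partition: {s3} | {s0,s1} | {s2} — 3 equivalence classes.
The equivalence class containing s1 is {s0,s1}, of size 2.

2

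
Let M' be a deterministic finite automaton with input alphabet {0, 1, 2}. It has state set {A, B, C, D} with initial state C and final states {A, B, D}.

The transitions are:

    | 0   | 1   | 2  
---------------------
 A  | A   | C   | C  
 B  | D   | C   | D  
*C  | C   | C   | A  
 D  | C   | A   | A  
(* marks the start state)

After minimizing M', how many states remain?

2

Reachable states from the start: {A,C}. Unreachable: {B,D} — drop them.
P0 = {A} | {C}.
No further refinement is possible. Final partition (2 blocks): {A} | {C}.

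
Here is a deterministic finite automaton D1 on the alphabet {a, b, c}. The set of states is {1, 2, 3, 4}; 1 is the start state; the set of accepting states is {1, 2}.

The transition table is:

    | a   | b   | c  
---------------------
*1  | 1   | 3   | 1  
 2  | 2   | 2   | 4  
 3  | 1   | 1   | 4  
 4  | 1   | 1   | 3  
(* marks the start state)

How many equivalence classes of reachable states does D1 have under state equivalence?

2

Reachable states from the start: {1,3,4}. Unreachable: {2} — drop them.
Initial partition by acceptance: {1} | {3,4}.
No further refinement is possible. Final partition (2 blocks): {1} | {3,4}.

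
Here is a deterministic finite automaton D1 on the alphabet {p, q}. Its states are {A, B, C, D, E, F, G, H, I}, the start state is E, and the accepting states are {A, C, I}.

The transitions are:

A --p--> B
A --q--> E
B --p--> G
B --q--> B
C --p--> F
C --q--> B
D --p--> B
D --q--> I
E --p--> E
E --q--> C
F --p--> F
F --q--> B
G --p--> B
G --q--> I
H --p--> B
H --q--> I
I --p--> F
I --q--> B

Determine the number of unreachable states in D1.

3

Starting at E and following transitions, the reachable set is {B, C, E, F, G, I}. That leaves A, D, H unreachable — 3 in total.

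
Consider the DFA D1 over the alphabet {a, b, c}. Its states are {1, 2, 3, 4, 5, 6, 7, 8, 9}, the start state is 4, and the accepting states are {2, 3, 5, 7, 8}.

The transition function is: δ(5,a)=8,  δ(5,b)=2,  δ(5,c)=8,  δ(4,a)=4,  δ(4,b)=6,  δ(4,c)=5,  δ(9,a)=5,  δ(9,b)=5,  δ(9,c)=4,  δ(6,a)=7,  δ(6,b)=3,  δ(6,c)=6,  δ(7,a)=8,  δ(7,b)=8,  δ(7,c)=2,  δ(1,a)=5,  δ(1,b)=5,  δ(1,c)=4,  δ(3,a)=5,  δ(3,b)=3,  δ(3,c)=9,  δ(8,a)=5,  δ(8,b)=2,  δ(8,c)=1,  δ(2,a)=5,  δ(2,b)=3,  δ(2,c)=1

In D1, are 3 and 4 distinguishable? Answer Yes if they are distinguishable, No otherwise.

Yes

Every state is reachable, so we keep all 9.
P0 = {2,3,5,7,8} | {1,4,6,9}.
Split {2,3,5,7,8} by δ(·,c) → {2,3,8} and {5,7}.
Refine {1,4,6,9} on symbol a: members go to different blocks, giving {1,6,9} and {4}.
Split {1,6,9} by δ(·,b) → {1,9} and {6}.
Stable partition: {2,3,8} | {1,9} | {5,7} | {4} | {6} — 5 equivalence classes.
3 and 4 end up in different blocks, so they are distinguishable. For instance, the string 'ε' is accepted from only 3.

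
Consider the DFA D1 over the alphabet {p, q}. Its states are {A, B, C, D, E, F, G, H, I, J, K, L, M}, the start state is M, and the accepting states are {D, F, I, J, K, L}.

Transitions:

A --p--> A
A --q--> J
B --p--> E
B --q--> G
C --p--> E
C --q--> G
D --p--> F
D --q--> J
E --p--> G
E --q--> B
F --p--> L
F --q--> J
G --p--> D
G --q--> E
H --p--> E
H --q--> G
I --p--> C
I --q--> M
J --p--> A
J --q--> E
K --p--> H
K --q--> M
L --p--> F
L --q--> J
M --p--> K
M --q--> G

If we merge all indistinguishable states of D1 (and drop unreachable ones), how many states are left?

States {C,I} cannot be reached from the start state, so discard them.
Initial partition by acceptance: {D,F,J,K,L} | {A,B,E,G,H,M}.
On input p, block {D,F,J,K,L} splits into {D,F,L} and {J,K}.
Refine {A,B,E,G,H,M} on symbol p: members go to different blocks, giving {A,B,E,H} and {G} and {M}.
On input p, block {A,B,E,H} splits into {A,B,H} and {E}.
On input p, block {A,B,H} splits into {B,H} and {A}.
On input p, block {J,K} splits into {J} and {K}.
The partition is now stable with 8 blocks: {D,F,L} | {B,H} | {J} | {G} | {M} | {E} | {A} | {K}.

8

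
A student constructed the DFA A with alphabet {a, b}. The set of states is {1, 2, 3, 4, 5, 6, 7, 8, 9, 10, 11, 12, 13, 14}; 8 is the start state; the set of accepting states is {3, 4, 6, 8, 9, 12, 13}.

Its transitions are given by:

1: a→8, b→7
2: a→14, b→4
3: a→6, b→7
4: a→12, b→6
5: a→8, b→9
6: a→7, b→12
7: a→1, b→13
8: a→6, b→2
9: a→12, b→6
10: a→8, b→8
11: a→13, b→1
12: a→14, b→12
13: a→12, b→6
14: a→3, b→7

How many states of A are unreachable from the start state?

4

Starting at 8 and following transitions, the reachable set is {1, 2, 3, 4, 6, 7, 8, 12, 13, 14}. That leaves 5, 9, 10, 11 unreachable — 4 in total.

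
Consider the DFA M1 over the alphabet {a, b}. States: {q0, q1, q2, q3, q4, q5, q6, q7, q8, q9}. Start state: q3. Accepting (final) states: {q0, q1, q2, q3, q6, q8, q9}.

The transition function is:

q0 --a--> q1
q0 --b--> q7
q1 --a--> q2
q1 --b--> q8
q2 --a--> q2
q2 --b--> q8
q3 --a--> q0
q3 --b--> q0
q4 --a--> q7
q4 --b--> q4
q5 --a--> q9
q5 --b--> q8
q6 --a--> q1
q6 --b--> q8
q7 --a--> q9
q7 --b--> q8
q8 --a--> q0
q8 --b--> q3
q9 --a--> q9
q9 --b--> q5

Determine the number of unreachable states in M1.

BFS from q3 reaches {q0, q1, q2, q3, q5, q7, q8, q9}; the 2 state(s) q4, q6 are never visited.

2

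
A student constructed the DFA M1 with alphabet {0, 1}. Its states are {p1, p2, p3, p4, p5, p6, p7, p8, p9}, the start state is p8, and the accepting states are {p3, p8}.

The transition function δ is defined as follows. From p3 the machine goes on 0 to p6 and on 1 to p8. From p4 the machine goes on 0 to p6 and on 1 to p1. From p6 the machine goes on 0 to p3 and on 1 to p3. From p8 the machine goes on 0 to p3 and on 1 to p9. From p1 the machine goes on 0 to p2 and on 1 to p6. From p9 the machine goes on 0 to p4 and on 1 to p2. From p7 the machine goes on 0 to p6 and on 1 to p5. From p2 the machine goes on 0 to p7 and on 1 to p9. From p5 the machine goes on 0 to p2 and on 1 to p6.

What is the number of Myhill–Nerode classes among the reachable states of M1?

6

Every state is reachable, so we keep all 9.
Initial partition by acceptance: {p3,p8} | {p1,p2,p4,p5,p6,p7,p9}.
Split {p3,p8} by δ(·,0) → {p3} and {p8}.
On input 0, block {p1,p2,p4,p5,p6,p7,p9} splits into {p1,p2,p4,p5,p7,p9} and {p6}.
On input 0, block {p1,p2,p4,p5,p7,p9} splits into {p1,p2,p5,p9} and {p4,p7}.
Refine {p1,p2,p5,p9} on symbol 0: members go to different blocks, giving {p1,p5} and {p2,p9}.
No further refinement is possible. Final partition (6 blocks): {p3} | {p1,p5} | {p8} | {p6} | {p4,p7} | {p2,p9}.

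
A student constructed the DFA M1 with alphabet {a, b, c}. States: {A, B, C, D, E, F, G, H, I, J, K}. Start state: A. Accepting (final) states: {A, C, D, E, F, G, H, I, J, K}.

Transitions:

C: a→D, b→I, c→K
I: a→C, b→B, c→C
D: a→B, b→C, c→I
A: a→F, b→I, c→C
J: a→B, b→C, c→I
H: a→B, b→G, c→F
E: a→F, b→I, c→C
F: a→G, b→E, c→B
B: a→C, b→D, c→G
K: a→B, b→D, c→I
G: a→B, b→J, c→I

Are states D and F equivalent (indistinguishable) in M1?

First remove the unreachable states {H}; 10 states remain.
Initial partition by acceptance: {A,C,D,E,F,G,I,J,K} | {B}.
Split {A,C,D,E,F,G,I,J,K} by δ(·,a) → {A,C,E,F,I} and {D,G,J,K}.
Split {A,C,E,F,I} by δ(·,a) → {A,E,I} and {C,F}.
Split {A,E,I} by δ(·,b) → {A,E} and {I}.
Refine {D,G,J,K} on symbol b: members go to different blocks, giving {D,J} and {G,K}.
Split {C,F} by δ(·,a) → {C} and {F}.
Stable partition: {A,E} | {B} | {D,J} | {C} | {I} | {G,K} | {F} — 7 equivalence classes.
D and F end up in different blocks, so they are distinguishable. For instance, the string 'a' is accepted from only F.

No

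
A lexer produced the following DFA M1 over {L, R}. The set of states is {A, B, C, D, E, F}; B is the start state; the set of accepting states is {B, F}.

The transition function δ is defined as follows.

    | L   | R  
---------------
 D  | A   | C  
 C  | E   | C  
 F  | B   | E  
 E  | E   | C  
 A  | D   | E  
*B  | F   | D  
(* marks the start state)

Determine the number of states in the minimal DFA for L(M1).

P0 = {B,F} | {A,C,D,E}.
No further refinement is possible. Final partition (2 blocks): {B,F} | {A,C,D,E}.

2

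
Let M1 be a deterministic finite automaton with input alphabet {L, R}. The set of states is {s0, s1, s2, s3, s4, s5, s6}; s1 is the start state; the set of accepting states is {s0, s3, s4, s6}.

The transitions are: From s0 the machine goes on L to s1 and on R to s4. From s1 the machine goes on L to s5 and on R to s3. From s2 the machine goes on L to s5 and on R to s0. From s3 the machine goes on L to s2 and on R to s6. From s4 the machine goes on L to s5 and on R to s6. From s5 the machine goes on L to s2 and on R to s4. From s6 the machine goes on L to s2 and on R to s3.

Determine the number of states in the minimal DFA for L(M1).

Every state is reachable, so we keep all 7.
P0 = {s0,s3,s4,s6} | {s1,s2,s5}.
Stable partition: {s0,s3,s4,s6} | {s1,s2,s5} — 2 equivalence classes.

2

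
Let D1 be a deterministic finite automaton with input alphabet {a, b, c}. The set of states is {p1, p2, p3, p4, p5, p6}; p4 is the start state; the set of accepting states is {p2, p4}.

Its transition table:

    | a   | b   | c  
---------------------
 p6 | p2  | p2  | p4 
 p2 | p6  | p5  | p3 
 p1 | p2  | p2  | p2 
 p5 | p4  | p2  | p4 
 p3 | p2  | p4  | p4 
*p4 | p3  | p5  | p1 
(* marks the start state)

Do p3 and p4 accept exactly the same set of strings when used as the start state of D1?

No

Initial partition by acceptance: {p2,p4} | {p1,p3,p5,p6}.
The partition is now stable with 2 blocks: {p2,p4} | {p1,p3,p5,p6}.
p3 and p4 end up in different blocks, so they are distinguishable. For instance, the string 'ε' is accepted from only p4.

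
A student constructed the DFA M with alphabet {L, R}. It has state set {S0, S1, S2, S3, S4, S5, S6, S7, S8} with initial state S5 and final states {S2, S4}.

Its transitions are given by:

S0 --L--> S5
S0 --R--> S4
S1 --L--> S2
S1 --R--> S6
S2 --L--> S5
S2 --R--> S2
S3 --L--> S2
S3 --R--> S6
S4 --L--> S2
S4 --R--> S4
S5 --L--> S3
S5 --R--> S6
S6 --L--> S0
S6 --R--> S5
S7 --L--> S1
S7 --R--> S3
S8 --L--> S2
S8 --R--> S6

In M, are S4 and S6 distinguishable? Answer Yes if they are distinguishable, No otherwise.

Yes

States {S1,S7,S8} cannot be reached from the start state, so discard them.
P0 = {S2,S4} | {S0,S3,S5,S6}.
Split {S2,S4} by δ(·,L) → {S2} and {S4}.
Refine {S0,S3,S5,S6} on symbol L: members go to different blocks, giving {S0,S5,S6} and {S3}.
Split {S0,S5,S6} by δ(·,L) → {S0,S6} and {S5}.
On input L, block {S0,S6} splits into {S0} and {S6}.
Stable partition: {S2} | {S0} | {S4} | {S3} | {S5} | {S6} — 6 equivalence classes.
S4 and S6 end up in different blocks, so they are distinguishable. For instance, the string 'ε' is accepted from only S4.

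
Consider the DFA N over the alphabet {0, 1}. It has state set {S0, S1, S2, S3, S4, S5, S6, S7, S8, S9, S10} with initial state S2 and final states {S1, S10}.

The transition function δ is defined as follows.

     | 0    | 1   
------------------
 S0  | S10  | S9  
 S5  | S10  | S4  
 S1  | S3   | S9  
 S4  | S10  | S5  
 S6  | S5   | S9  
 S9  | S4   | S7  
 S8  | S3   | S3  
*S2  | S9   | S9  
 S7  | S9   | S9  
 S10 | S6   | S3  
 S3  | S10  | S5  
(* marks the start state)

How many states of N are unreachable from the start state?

3

No path from S2 leads to S0, S1, S8; the other 8 states are all reachable.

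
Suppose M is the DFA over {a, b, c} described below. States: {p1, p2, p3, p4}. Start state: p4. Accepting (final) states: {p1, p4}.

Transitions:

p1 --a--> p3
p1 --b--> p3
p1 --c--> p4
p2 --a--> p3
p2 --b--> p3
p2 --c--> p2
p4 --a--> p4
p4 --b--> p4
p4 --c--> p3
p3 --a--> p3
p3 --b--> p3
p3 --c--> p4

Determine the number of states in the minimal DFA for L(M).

2

States {p1,p2} cannot be reached from the start state, so discard them.
Start with accepting vs non-accepting: {p4} | {p3}.
No further refinement is possible. Final partition (2 blocks): {p4} | {p3}.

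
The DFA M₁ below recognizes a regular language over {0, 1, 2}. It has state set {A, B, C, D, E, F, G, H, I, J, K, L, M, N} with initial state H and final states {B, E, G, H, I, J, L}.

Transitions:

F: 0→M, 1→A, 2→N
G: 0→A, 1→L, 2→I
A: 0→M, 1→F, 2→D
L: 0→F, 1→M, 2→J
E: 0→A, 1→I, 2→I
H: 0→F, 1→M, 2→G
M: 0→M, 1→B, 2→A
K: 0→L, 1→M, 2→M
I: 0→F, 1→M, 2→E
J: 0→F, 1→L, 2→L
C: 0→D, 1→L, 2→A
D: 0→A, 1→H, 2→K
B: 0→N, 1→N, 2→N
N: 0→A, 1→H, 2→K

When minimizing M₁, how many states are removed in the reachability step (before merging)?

No path from H leads to C; the other 13 states are all reachable.

1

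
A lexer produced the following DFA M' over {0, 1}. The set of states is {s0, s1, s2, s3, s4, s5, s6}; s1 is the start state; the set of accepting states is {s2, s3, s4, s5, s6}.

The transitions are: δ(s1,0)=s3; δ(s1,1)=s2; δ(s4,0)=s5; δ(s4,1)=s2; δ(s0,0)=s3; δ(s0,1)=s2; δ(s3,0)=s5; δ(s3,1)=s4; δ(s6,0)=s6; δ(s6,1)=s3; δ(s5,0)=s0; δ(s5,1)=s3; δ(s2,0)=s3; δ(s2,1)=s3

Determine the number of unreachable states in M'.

1

Starting at s1 and following transitions, the reachable set is {s0, s1, s2, s3, s4, s5}. That leaves s6 unreachable — 1 in total.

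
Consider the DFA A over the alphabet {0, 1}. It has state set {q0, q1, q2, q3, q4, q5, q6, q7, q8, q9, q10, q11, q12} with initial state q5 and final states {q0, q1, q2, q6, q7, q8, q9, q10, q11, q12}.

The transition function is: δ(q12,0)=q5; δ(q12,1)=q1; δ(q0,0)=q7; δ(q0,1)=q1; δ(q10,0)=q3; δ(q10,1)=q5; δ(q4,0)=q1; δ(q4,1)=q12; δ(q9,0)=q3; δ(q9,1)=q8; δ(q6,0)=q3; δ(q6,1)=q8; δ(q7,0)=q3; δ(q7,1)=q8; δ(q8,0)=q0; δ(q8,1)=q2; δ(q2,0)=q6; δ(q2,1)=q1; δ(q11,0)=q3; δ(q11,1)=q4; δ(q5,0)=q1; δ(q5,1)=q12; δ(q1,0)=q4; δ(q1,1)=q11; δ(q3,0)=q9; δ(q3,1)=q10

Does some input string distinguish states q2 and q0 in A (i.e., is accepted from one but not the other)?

No

P0 = {q0,q1,q2,q6,q7,q8,q9,q10,q11,q12} | {q3,q4,q5}.
Refine {q0,q1,q2,q6,q7,q8,q9,q10,q11,q12} on symbol 0: members go to different blocks, giving {q1,q6,q7,q9,q10,q11,q12} and {q0,q2,q8}.
On input 1, block {q1,q6,q7,q9,q10,q11,q12} splits into {q6,q7,q9} and {q1,q12} and {q10,q11}.
Split {q3,q4,q5} by δ(·,0) → {q4,q5} and {q3}.
Split {q0,q2,q8} by δ(·,0) → {q0,q2} and {q8}.
Refine {q1,q12} on symbol 1: members go to different blocks, giving {q1} and {q12}.
Stable partition: {q6,q7,q9} | {q4,q5} | {q0,q2} | {q1} | {q10,q11} | {q3} | {q8} | {q12} — 8 equivalence classes.
q2 and q0 lie in the same block of the stable partition, so they are equivalent — no string distinguishes them.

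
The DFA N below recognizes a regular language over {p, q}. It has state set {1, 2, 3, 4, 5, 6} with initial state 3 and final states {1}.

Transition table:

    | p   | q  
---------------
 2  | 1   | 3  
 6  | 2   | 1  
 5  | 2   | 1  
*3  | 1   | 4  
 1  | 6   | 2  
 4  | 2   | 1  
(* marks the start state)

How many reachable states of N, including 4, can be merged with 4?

2

States {5} cannot be reached from the start state, so discard them.
Start with accepting vs non-accepting: {1} | {2,3,4,6}.
On input p, block {2,3,4,6} splits into {2,3} and {4,6}.
On input q, block {2,3} splits into {2} and {3}.
No further refinement is possible. Final partition (4 blocks): {1} | {2} | {4,6} | {3}.
State 4 belongs to the block {4,6}, which has 2 states.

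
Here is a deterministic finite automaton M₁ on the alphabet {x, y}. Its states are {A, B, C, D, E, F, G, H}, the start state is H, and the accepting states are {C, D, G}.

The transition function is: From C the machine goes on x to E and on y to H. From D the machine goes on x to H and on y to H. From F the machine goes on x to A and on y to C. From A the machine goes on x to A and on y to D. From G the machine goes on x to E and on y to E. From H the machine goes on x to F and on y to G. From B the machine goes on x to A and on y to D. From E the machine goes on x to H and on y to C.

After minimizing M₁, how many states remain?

States {B} cannot be reached from the start state, so discard them.
Start with accepting vs non-accepting: {C,D,G} | {A,E,F,H}.
No further refinement is possible. Final partition (2 blocks): {C,D,G} | {A,E,F,H}.

2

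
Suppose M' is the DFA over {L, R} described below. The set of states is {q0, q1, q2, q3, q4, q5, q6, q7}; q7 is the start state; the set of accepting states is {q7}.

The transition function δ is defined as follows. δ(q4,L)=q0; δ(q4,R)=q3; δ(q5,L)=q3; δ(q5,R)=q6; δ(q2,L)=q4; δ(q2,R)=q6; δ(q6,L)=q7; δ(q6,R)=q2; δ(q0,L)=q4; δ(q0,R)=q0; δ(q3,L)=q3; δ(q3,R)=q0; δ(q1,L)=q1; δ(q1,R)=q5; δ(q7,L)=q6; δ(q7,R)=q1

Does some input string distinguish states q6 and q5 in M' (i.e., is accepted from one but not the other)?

Yes

P0 = {q7} | {q0,q1,q2,q3,q4,q5,q6}.
Split {q0,q1,q2,q3,q4,q5,q6} by δ(·,L) → {q0,q1,q2,q3,q4,q5} and {q6}.
On input R, block {q0,q1,q2,q3,q4,q5} splits into {q0,q1,q3,q4} and {q2,q5}.
Split {q0,q1,q3,q4} by δ(·,R) → {q0,q3,q4} and {q1}.
Stable partition: {q7} | {q0,q3,q4} | {q6} | {q2,q5} | {q1} — 5 equivalence classes.
q6 and q5 end up in different blocks, so they are distinguishable. For instance, the string 'L' is accepted from only q6.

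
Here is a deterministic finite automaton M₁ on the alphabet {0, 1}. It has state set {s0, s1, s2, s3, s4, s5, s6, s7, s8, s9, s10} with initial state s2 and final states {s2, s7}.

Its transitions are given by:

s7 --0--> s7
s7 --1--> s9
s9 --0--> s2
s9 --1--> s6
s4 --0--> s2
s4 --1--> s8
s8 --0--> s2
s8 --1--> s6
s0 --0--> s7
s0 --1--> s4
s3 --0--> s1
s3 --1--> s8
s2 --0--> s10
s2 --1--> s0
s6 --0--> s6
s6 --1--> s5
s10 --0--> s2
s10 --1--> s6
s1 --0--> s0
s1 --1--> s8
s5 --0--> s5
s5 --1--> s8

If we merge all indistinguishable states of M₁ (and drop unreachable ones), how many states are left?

Reachable states from the start: {s0,s2,s4,s5,s6,s7,s8,s9,s10}. Unreachable: {s1,s3} — drop them.
Start with accepting vs non-accepting: {s2,s7} | {s0,s4,s5,s6,s8,s9,s10}.
Split {s2,s7} by δ(·,0) → {s2} and {s7}.
On input 0, block {s0,s4,s5,s6,s8,s9,s10} splits into {s4,s8,s9,s10} and {s5,s6} and {s0}.
On input 1, block {s4,s8,s9,s10} splits into {s8,s9,s10} and {s4}.
On input 1, block {s5,s6} splits into {s5} and {s6}.
The partition is now stable with 7 blocks: {s2} | {s8,s9,s10} | {s7} | {s5} | {s0} | {s4} | {s6}.

7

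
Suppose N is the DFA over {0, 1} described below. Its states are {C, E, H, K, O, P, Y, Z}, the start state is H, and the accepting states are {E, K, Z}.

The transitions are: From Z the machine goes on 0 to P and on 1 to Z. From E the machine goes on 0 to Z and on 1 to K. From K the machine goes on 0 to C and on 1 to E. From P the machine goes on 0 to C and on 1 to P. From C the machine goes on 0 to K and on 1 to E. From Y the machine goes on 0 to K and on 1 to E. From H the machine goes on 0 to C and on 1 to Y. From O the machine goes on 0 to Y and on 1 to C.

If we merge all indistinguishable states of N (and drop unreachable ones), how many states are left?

6

States {O} cannot be reached from the start state, so discard them.
P0 = {E,K,Z} | {C,H,P,Y}.
Refine {E,K,Z} on symbol 0: members go to different blocks, giving {K,Z} and {E}.
Refine {K,Z} on symbol 1: members go to different blocks, giving {Z} and {K}.
Refine {C,H,P,Y} on symbol 0: members go to different blocks, giving {C,Y} and {H,P}.
Split {H,P} by δ(·,1) → {P} and {H}.
No further refinement is possible. Final partition (6 blocks): {Z} | {C,Y} | {E} | {K} | {P} | {H}.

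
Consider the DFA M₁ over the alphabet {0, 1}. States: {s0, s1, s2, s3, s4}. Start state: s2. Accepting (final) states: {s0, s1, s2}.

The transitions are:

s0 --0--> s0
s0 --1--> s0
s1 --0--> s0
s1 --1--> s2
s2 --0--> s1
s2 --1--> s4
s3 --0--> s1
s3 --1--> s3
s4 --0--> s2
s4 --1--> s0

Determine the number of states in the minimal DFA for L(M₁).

First remove the unreachable states {s3}; 4 states remain.
Initial partition by acceptance: {s0,s1,s2} | {s4}.
Refine {s0,s1,s2} on symbol 1: members go to different blocks, giving {s0,s1} and {s2}.
Refine {s0,s1} on symbol 1: members go to different blocks, giving {s0} and {s1}.
The partition is now stable with 4 blocks: {s0} | {s4} | {s2} | {s1}.

4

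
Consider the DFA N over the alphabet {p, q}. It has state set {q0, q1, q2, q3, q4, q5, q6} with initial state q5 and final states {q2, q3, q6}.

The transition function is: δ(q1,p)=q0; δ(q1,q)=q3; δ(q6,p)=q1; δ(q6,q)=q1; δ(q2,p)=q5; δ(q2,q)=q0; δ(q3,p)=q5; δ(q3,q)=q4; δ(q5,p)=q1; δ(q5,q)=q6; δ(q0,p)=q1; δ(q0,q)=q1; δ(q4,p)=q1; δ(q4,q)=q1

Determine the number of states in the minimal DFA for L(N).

States {q2} cannot be reached from the start state, so discard them.
P0 = {q3,q6} | {q0,q1,q4,q5}.
Refine {q0,q1,q4,q5} on symbol q: members go to different blocks, giving {q0,q4} and {q1,q5}.
Refine {q3,q6} on symbol q: members go to different blocks, giving {q3} and {q6}.
On input p, block {q1,q5} splits into {q1} and {q5}.
The partition is now stable with 5 blocks: {q3} | {q0,q4} | {q1} | {q6} | {q5}.

5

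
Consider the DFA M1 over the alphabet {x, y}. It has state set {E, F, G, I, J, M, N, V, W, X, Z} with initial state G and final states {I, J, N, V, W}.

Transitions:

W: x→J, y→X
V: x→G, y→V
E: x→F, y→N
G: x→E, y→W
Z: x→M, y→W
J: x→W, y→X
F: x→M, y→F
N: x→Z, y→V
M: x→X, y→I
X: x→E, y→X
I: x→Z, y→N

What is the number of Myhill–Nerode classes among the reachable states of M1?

5

Start with accepting vs non-accepting: {I,J,N,V,W} | {E,F,G,M,X,Z}.
Refine {I,J,N,V,W} on symbol x: members go to different blocks, giving {I,N,V} and {J,W}.
On input y, block {E,F,G,M,X,Z} splits into {G,Z} and {F,X} and {E,M}.
The partition is now stable with 5 blocks: {I,N,V} | {G,Z} | {J,W} | {F,X} | {E,M}.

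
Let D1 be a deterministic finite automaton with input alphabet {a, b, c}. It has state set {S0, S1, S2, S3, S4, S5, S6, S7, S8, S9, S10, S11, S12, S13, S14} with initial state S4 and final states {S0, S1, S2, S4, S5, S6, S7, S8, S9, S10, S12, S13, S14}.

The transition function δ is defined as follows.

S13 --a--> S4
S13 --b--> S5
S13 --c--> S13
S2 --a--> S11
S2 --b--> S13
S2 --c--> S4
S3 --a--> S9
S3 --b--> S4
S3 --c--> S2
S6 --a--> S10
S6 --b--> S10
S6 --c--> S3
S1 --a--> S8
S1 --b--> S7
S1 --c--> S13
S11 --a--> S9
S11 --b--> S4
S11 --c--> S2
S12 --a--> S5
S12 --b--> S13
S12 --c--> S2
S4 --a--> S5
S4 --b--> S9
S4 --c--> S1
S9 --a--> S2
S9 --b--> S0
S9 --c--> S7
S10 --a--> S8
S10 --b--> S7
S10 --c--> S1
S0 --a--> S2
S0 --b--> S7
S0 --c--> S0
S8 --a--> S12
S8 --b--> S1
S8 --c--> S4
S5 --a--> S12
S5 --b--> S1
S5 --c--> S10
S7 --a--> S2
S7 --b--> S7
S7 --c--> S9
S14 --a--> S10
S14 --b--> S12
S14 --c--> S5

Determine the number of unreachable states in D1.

BFS from S4 reaches {S0, S1, S2, S4, S5, S7, S8, S9, S10, S11, S12, S13}; the 3 state(s) S3, S6, S14 are never visited.

3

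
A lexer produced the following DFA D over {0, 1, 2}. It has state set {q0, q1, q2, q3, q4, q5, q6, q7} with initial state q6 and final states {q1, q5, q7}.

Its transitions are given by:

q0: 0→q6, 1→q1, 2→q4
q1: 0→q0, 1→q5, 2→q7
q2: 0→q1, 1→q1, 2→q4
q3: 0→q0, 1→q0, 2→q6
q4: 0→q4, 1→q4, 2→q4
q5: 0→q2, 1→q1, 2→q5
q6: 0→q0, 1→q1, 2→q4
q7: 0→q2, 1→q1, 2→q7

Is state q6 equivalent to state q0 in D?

Yes

Reachable states from the start: {q0,q1,q2,q4,q5,q6,q7}. Unreachable: {q3} — drop them.
Initial partition by acceptance: {q1,q5,q7} | {q0,q2,q4,q6}.
Refine {q0,q2,q4,q6} on symbol 0: members go to different blocks, giving {q0,q4,q6} and {q2}.
Split {q1,q5,q7} by δ(·,0) → {q5,q7} and {q1}.
Split {q0,q4,q6} by δ(·,1) → {q0,q6} and {q4}.
No further refinement is possible. Final partition (5 blocks): {q5,q7} | {q0,q6} | {q2} | {q1} | {q4}.
q6 and q0 lie in the same block of the stable partition, so they are equivalent — no string distinguishes them.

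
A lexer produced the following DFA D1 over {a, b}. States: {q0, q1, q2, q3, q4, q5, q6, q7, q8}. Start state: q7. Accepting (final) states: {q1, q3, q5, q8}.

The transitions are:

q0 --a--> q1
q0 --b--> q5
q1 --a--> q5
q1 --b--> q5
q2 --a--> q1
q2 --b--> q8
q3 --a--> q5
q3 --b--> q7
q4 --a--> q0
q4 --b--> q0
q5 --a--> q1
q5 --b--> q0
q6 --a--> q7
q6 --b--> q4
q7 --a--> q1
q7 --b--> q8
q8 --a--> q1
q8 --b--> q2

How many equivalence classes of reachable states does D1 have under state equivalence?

States {q3,q4,q6} cannot be reached from the start state, so discard them.
P0 = {q1,q5,q8} | {q0,q2,q7}.
On input b, block {q1,q5,q8} splits into {q5,q8} and {q1}.
The partition is now stable with 3 blocks: {q5,q8} | {q0,q2,q7} | {q1}.

3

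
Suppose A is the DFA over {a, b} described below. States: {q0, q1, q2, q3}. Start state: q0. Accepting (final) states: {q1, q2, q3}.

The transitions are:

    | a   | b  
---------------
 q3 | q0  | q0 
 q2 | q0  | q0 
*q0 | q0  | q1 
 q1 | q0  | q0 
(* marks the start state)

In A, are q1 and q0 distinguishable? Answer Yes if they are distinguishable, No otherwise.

First remove the unreachable states {q2,q3}; 2 states remain.
Initial partition by acceptance: {q1} | {q0}.
No further refinement is possible. Final partition (2 blocks): {q1} | {q0}.
q1 and q0 end up in different blocks, so they are distinguishable. For instance, the string 'ε' is accepted from only q1.

Yes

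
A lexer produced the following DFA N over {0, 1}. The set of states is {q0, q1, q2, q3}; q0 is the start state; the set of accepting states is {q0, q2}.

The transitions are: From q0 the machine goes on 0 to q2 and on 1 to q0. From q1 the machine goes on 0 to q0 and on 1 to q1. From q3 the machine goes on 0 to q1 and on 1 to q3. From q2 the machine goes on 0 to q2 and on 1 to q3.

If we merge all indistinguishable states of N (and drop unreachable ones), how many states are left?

All states are reachable from the start state.
Initial partition by acceptance: {q0,q2} | {q1,q3}.
Split {q0,q2} by δ(·,1) → {q0} and {q2}.
On input 0, block {q1,q3} splits into {q1} and {q3}.
Stable partition: {q0} | {q1} | {q2} | {q3} — 4 equivalence classes.

4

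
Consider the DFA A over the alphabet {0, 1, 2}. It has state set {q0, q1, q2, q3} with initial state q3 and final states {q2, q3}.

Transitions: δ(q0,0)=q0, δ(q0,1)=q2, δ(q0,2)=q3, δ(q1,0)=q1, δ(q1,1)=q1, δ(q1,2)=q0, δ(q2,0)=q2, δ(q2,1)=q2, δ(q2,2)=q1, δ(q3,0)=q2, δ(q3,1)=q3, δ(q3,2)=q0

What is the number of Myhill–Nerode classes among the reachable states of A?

Start with accepting vs non-accepting: {q2,q3} | {q0,q1}.
On input 1, block {q0,q1} splits into {q0} and {q1}.
Refine {q2,q3} on symbol 2: members go to different blocks, giving {q2} and {q3}.
Stable partition: {q2} | {q0} | {q1} | {q3} — 4 equivalence classes.

4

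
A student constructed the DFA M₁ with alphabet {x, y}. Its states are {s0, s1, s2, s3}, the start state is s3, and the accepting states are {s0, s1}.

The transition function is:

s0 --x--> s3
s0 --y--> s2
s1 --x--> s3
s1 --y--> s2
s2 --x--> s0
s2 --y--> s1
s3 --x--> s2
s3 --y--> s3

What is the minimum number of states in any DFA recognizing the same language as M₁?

All states are reachable from the start state.
P0 = {s0,s1} | {s2,s3}.
Refine {s2,s3} on symbol x: members go to different blocks, giving {s2} and {s3}.
Stable partition: {s0,s1} | {s2} | {s3} — 3 equivalence classes.

3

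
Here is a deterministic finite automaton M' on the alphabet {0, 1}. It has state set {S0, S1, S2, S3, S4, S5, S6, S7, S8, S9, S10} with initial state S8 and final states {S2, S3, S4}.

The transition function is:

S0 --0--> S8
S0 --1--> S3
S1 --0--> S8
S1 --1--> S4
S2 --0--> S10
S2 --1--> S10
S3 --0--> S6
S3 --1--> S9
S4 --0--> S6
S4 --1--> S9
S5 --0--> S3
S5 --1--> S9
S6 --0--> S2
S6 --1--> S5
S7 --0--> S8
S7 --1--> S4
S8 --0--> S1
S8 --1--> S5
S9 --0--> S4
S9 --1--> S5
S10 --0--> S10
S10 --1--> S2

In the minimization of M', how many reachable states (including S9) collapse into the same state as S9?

2

States {S0,S7} cannot be reached from the start state, so discard them.
P0 = {S2,S3,S4} | {S1,S5,S6,S8,S9,S10}.
Split {S1,S5,S6,S8,S9,S10} by δ(·,0) → {S1,S8,S10} and {S5,S6,S9}.
Split {S2,S3,S4} by δ(·,0) → {S3,S4} and {S2}.
Split {S1,S8,S10} by δ(·,1) → {S1} and {S8} and {S10}.
Split {S5,S6,S9} by δ(·,0) → {S5,S9} and {S6}.
No further refinement is possible. Final partition (7 blocks): {S3,S4} | {S1} | {S5,S9} | {S2} | {S8} | {S10} | {S6}.
State S9 belongs to the block {S5,S9}, which has 2 states.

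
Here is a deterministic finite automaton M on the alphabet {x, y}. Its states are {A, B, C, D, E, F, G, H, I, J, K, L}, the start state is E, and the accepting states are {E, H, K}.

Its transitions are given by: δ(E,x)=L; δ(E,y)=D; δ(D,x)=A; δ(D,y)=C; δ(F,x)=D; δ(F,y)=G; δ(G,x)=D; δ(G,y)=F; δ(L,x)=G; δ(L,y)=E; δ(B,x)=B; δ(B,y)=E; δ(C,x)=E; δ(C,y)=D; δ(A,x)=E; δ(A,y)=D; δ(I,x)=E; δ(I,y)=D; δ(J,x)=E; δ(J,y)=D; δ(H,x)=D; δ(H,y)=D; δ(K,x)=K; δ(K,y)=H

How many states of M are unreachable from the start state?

No path from E leads to B, H, I, J, K; the other 7 states are all reachable.

5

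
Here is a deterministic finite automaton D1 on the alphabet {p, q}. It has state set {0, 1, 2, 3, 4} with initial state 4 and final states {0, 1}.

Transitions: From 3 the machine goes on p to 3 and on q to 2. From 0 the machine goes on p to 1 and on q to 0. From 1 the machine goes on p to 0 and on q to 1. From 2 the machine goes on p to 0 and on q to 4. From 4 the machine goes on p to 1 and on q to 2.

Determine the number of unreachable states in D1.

1

BFS from 4 reaches {0, 1, 2, 4}; the 1 state(s) 3 are never visited.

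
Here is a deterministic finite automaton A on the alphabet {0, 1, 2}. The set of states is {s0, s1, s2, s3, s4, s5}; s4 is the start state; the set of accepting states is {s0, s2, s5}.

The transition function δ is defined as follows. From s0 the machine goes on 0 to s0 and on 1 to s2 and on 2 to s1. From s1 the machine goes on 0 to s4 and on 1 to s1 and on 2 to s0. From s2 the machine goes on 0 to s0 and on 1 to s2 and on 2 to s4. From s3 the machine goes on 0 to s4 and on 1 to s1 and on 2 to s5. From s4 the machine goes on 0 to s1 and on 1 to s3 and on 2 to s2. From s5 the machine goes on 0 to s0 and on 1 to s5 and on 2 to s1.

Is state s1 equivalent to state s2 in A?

Every state is reachable, so we keep all 6.
P0 = {s0,s2,s5} | {s1,s3,s4}.
The partition is now stable with 2 blocks: {s0,s2,s5} | {s1,s3,s4}.
s1 and s2 end up in different blocks, so they are distinguishable. For instance, the string 'ε' is accepted from only s2.

No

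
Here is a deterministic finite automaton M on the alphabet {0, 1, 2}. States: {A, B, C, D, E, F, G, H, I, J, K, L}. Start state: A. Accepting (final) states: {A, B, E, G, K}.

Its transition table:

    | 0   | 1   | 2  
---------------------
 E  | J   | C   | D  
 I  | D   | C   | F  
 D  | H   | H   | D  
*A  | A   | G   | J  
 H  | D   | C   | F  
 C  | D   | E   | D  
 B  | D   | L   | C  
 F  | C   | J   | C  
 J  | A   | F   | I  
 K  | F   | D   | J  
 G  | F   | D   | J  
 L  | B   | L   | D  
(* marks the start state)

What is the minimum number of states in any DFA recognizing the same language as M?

States {B,K,L} cannot be reached from the start state, so discard them.
Start with accepting vs non-accepting: {A,E,G} | {C,D,F,H,I,J}.
Split {A,E,G} by δ(·,0) → {E,G} and {A}.
Split {C,D,F,H,I,J} by δ(·,0) → {C,D,F,H,I} and {J}.
Refine {E,G} on symbol 0: members go to different blocks, giving {E} and {G}.
Refine {C,D,F,H,I} on symbol 1: members go to different blocks, giving {D,H,I} and {C} and {F}.
Split {D,H,I} by δ(·,1) → {H,I} and {D}.
Stable partition: {E} | {H,I} | {A} | {J} | {G} | {C} | {F} | {D} — 8 equivalence classes.

8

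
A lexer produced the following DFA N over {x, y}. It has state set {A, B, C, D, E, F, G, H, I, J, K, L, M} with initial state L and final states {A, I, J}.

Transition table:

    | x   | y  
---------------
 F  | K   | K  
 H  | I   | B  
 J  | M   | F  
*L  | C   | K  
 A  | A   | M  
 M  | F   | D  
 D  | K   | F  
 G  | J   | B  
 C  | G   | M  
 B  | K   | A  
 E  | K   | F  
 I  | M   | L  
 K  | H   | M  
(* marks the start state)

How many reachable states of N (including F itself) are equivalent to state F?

2

Reachable states from the start: {A,B,C,D,F,G,H,I,J,K,L,M}. Unreachable: {E} — drop them.
P0 = {A,I,J} | {B,C,D,F,G,H,K,L,M}.
On input x, block {A,I,J} splits into {I,J} and {A}.
On input x, block {B,C,D,F,G,H,K,L,M} splits into {B,C,D,F,K,L,M} and {G,H}.
Refine {B,C,D,F,K,L,M} on symbol x: members go to different blocks, giving {B,D,F,L,M} and {C,K}.
On input x, block {B,D,F,L,M} splits into {B,D,F,L} and {M}.
Split {B,D,F,L} by δ(·,y) → {F,L} and {B} and {D}.
Stable partition: {I,J} | {F,L} | {A} | {G,H} | {C,K} | {M} | {B} | {D} — 8 equivalence classes.
The equivalence class containing F is {F,L}, of size 2.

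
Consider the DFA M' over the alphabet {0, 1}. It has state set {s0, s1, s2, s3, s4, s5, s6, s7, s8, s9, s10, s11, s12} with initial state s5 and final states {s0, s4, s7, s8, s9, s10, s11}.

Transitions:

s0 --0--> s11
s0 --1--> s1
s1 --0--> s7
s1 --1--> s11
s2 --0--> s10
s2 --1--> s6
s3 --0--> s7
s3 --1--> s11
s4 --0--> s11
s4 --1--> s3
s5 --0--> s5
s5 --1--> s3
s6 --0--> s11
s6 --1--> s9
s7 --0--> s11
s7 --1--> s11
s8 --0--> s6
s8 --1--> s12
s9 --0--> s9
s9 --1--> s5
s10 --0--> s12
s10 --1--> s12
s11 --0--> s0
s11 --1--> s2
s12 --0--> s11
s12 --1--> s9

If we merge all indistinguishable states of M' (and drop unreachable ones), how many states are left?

9

Reachable states from the start: {s0,s1,s2,s3,s5,s6,s7,s9,s10,s11,s12}. Unreachable: {s4,s8} — drop them.
Initial partition by acceptance: {s0,s7,s9,s10,s11} | {s1,s2,s3,s5,s6,s12}.
Refine {s0,s7,s9,s10,s11} on symbol 0: members go to different blocks, giving {s0,s7,s9,s11} and {s10}.
Refine {s0,s7,s9,s11} on symbol 1: members go to different blocks, giving {s0,s9,s11} and {s7}.
Refine {s1,s2,s3,s5,s6,s12} on symbol 0: members go to different blocks, giving {s1,s3} and {s6,s12} and {s2} and {s5}.
On input 1, block {s0,s9,s11} splits into {s0} and {s9} and {s11}.
The partition is now stable with 9 blocks: {s0} | {s1,s3} | {s10} | {s7} | {s6,s12} | {s2} | {s5} | {s9} | {s11}.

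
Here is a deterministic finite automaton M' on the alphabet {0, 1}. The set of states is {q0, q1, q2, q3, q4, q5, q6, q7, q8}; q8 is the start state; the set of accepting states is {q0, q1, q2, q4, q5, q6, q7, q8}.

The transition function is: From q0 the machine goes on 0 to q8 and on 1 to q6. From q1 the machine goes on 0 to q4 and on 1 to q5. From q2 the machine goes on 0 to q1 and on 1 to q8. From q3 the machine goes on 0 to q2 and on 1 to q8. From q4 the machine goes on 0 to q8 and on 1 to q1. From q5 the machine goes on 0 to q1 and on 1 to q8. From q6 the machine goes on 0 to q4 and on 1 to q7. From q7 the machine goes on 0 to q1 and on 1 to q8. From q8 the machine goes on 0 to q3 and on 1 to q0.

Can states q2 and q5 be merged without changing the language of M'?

All states are reachable from the start state.
P0 = {q0,q1,q2,q4,q5,q6,q7,q8} | {q3}.
Refine {q0,q1,q2,q4,q5,q6,q7,q8} on symbol 0: members go to different blocks, giving {q0,q1,q2,q4,q5,q6,q7} and {q8}.
On input 0, block {q0,q1,q2,q4,q5,q6,q7} splits into {q1,q2,q5,q6,q7} and {q0,q4}.
On input 0, block {q1,q2,q5,q6,q7} splits into {q2,q5,q7} and {q1,q6}.
The partition is now stable with 5 blocks: {q2,q5,q7} | {q3} | {q8} | {q0,q4} | {q1,q6}.
q2 and q5 lie in the same block of the stable partition, so they are equivalent — no string distinguishes them.

Yes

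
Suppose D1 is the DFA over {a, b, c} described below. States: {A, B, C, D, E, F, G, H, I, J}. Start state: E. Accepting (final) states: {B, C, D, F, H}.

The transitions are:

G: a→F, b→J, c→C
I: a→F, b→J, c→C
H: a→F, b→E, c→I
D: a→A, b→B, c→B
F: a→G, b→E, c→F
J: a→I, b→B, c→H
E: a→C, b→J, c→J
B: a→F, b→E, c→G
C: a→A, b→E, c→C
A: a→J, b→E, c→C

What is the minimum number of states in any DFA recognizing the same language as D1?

7

States {D} cannot be reached from the start state, so discard them.
Start with accepting vs non-accepting: {B,C,F,H} | {A,E,G,I,J}.
Split {B,C,F,H} by δ(·,a) → {B,H} and {C,F}.
Refine {A,E,G,I,J} on symbol a: members go to different blocks, giving {E,G,I} and {A,J}.
Split {E,G,I} by δ(·,c) → {G,I} and {E}.
Refine {C,F} on symbol a: members go to different blocks, giving {C} and {F}.
Split {A,J} by δ(·,a) → {A} and {J}.
No further refinement is possible. Final partition (7 blocks): {B,H} | {G,I} | {C} | {A} | {E} | {F} | {J}.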